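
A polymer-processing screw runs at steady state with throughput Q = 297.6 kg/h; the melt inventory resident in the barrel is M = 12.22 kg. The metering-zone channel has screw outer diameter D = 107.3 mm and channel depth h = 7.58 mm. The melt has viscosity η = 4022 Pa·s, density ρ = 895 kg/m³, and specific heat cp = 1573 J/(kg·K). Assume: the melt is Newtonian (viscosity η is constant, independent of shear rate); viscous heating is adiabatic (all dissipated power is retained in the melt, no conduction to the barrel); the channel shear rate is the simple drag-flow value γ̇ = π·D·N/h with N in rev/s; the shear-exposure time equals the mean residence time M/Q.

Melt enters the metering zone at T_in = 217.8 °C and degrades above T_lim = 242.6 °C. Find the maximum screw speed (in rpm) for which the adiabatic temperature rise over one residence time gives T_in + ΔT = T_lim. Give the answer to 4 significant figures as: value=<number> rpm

value=10.34 rpm

Throughput in SI: Q_s = 297.6 kg/h ÷ 3600 s/h = 0.0826667 kg/s
t_res = M / Q_s = 12.22 / 0.0826667 = 147.823 s
Geometry in SI: D = 107.3 mm → 0.1073 m, h = 7.58 mm → 0.00758 m
Allowable rise: ΔT_a = T_lim − T_in = 242.6 − 217.8 = 24.8 K
γ̇_max² = ΔT_a·ρ·cp/(η·t_res) = 24.8·895·1573/(4022·147.823) = 58.7247 s⁻²
γ̇_max = sqrt(58.7247) = 7.6632 s⁻¹
N_max = γ̇_max·h / (π·D) = 7.6632 · 0.00758 / (π · 0.1073) = 0.172318 rev/s = 10.3391 rpm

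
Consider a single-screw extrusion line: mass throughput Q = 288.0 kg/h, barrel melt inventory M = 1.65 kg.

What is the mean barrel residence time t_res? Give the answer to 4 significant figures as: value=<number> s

Convert throughput: Q = 288.0 kg/h = 288.0/3600 = 0.08 kg/s
t_res = M / Q_s = 1.65 ÷ 0.08 = 20.625 s

value=20.62 s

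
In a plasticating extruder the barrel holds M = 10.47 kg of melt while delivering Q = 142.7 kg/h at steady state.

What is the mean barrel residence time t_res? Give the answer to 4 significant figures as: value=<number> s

Q_s = Q / 3600 = 142.7 / 3600 = 0.0396389 kg/s
t_res = M / Q_s = 10.47 / 0.0396389 = 264.135 s

value=264.1 s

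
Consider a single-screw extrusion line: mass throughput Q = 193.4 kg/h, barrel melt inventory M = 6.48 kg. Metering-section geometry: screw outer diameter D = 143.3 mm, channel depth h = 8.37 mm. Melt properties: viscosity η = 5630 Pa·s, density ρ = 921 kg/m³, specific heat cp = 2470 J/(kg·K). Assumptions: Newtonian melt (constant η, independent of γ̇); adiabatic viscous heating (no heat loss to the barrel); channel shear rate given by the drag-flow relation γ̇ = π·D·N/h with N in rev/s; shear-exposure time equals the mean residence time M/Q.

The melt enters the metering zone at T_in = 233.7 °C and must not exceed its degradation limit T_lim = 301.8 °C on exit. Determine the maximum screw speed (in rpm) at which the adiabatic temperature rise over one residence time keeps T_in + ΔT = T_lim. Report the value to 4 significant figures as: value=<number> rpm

value=16.85 rpm

Throughput in SI: Q_s = 193.4 kg/h ÷ 3600 s/h = 0.0537222 kg/s
Mean residence time: t_res = M/Q_s = 6.48 kg / 0.0537222 kg/s = 120.62 s
D = 143.3 mm = 0.1433 m;  h = 8.37 mm = 0.00837 m
Allowable rise: ΔT_a = T_lim − T_in = 301.8 − 233.7 = 68.1 K
γ̇_max² = ΔT_a·ρ·cp/(η·t_res) = 68.1·921·2470/(5630·120.62) = 228.126 s⁻²
γ̇_max = sqrt(228.126) = 15.1038 s⁻¹
Solve γ̇ = πDN/h for N: N_max = γ̇_max·h/(π·D) = 15.1038 × 0.00837 / (π × 0.1433) = 0.280813 rev/s = 16.8488 rpm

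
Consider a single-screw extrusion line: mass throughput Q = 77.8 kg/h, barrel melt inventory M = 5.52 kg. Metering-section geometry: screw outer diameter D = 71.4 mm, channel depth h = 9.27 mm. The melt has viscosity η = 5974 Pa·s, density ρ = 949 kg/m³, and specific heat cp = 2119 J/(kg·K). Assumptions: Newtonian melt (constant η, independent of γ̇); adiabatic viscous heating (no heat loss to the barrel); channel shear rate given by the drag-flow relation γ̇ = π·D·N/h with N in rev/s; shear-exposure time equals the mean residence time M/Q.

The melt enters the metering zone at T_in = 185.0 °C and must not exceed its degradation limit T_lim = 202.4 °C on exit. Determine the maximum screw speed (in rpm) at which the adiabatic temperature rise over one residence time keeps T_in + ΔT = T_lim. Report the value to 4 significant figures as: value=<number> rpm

Throughput in SI: Q_s = 77.8 kg/h ÷ 3600 s/h = 0.0216111 kg/s
t_res = M / Q_s = 5.52 / 0.0216111 = 255.424 s
Convert to metres: D = 0.0714 m, h = 0.00927 m
Allowable rise: ΔT_a = T_lim − T_in = 202.4 − 185.0 = 17.4 K
Invert ΔT = ηγ̇²t_res/(ρcp) for γ̇: γ̇_max² = ΔT_a ρ cp / (η t_res) = 17.4·949·2119 / (5974·255.424) = 22.9308 s⁻²
Take the square root: γ̇_max = √(22.9308) = 4.78861 s⁻¹
Solve γ̇ = πDN/h for N: N_max = γ̇_max·h/(π·D) = 4.78861 × 0.00927 / (π × 0.0714) = 0.197898 rev/s = 11.8739 rpm

value=11.87 rpm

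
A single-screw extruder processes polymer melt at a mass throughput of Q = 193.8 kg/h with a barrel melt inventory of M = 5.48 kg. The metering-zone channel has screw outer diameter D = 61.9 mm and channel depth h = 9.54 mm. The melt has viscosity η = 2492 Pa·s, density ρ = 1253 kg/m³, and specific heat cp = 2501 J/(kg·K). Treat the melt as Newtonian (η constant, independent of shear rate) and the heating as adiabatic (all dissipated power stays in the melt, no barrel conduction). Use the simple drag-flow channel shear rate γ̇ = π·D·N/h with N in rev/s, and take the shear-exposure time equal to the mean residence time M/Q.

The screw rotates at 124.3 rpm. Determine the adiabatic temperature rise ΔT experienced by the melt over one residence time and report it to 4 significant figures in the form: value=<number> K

value=144.4 K

Throughput in SI: Q_s = 193.8 kg/h ÷ 3600 s/h = 0.0538333 kg/s
Mean residence time: t_res = M/Q_s = 5.48 kg / 0.0538333 kg/s = 101.796 s
Convert to SI: D = 0.0619 m, h = 0.00954 m, N = 124.3/60 = 2.07167 rev/s
γ̇ = π·D·N / h = π · 0.0619 · 2.07167 / 0.00954 = 42.2291 s⁻¹
ΔT = η·γ̇²·t_res/(ρ·cp) = [2492 × 42.2291² × 101.796] / [1253 × 2501] = 144.357 K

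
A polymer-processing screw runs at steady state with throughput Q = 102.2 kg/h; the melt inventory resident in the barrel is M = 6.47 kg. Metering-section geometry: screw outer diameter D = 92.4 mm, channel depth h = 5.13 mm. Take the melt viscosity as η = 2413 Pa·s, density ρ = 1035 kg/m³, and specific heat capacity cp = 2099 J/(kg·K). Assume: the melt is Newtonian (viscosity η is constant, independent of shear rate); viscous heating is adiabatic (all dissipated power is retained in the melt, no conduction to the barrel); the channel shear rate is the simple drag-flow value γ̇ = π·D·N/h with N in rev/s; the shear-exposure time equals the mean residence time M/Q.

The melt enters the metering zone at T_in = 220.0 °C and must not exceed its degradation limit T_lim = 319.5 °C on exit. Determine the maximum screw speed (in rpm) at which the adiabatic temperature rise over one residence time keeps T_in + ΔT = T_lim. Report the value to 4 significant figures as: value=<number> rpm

value=21.02 rpm

Throughput in SI: Q_s = 102.2 kg/h ÷ 3600 s/h = 0.0283889 kg/s
t_res = M / Q_s = 6.47 / 0.0283889 = 227.906 s
Convert to metres: D = 0.0924 m, h = 0.00513 m
ΔT_a = T_lim − T_in = 319.5 °C − 220.0 °C = 99.5 K
Invert ΔT = ηγ̇²t_res/(ρcp) for γ̇: γ̇_max² = ΔT_a ρ cp / (η t_res) = 99.5·1035·2099 / (2413·227.906) = 393.063 s⁻²
γ̇_max = √393.063 = 19.8258 s⁻¹
N_max = γ̇_max h / (πD) = 19.8258·0.00513/(π·0.0924) = 0.35037 rev/s → ×60 = 21.0222 rpm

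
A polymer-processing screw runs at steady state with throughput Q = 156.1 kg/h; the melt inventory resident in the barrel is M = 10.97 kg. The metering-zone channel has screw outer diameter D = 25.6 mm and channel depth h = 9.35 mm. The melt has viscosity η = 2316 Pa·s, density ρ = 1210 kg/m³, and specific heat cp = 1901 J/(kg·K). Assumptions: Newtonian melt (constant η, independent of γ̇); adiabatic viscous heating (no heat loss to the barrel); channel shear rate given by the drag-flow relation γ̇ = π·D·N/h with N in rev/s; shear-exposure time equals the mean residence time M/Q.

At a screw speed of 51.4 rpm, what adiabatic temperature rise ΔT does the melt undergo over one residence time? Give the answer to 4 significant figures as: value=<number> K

value=13.83 K

Convert throughput: Q = 156.1 kg/h = 156.1/3600 = 0.0433611 kg/s
t_res = M / Q_s = 10.97 ÷ 0.0433611 = 252.992 s
D = 25.6 mm = 0.0256 m;  h = 9.35 mm = 0.00935 m;  N = 51.4 rpm / 60 = 0.856667 rev/s
Shear rate: γ̇ = πDN/h = π·0.0256·0.856667/0.00935 = 7.36869 s⁻¹
Adiabatic rise: ΔT = η γ̇² t_res / (ρ cp) = 2316·(7.36869)²·252.992 / (1210·1901) = 13.8311 K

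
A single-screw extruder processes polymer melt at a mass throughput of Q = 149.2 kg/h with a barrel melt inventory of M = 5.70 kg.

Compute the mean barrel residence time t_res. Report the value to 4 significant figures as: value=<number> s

value=137.5 s

Throughput in SI: Q_s = 149.2 kg/h ÷ 3600 s/h = 0.0414444 kg/s
Mean residence time: t_res = M/Q_s = 5.70 kg / 0.0414444 kg/s = 137.534 s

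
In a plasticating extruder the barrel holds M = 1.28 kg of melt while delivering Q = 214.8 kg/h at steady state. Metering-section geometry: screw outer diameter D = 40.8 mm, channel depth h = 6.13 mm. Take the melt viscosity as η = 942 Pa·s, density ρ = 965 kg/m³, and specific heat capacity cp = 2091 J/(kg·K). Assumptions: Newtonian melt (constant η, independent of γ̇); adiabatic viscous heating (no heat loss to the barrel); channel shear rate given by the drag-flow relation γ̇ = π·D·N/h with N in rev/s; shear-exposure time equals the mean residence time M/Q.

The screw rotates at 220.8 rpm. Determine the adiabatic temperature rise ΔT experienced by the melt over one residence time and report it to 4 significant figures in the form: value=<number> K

value=59.30 K

Convert throughput: Q = 214.8 kg/h = 214.8/3600 = 0.0596667 kg/s
Mean residence time: t_res = M/Q_s = 1.28 kg / 0.0596667 kg/s = 21.4525 s
Convert to SI: D = 0.0408 m, h = 0.00613 m, N = 220.8/60 = 3.68 rev/s
Shear rate: γ̇ = πDN/h = π·0.0408·3.68/0.00613 = 76.948 s⁻¹
ΔT = η·γ̇²·t_res/(ρ·cp) = [942 × 76.948² × 21.4525] / [965 × 2091] = 59.2983 K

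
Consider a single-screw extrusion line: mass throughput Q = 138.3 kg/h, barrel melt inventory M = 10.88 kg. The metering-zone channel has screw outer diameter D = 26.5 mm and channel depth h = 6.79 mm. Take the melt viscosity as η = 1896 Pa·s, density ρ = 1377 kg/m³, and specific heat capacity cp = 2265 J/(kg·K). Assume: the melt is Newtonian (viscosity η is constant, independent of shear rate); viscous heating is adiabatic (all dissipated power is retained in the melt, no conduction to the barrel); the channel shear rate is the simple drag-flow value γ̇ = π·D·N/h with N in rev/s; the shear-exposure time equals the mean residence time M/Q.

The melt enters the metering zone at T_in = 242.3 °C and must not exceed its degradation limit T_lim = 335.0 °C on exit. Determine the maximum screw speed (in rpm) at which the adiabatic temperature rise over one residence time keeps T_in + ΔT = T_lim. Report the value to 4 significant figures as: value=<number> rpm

value=113.6 rpm

Q_s = Q / 3600 = 138.3 / 3600 = 0.0384167 kg/s
t_res = M / Q_s = 10.88 / 0.0384167 = 283.21 s
Convert to metres: D = 0.0265 m, h = 0.00679 m
Allowable rise: ΔT_a = T_lim − T_in = 335.0 − 242.3 = 92.7 K
γ̇_max² = ΔT_a·ρ·cp/(η·t_res) = 92.7·1377·2265/(1896·283.21) = 538.436 s⁻²
γ̇_max = √538.436 = 23.2042 s⁻¹
Solve γ̇ = πDN/h for N: N_max = γ̇_max·h/(π·D) = 23.2042 × 0.00679 / (π × 0.0265) = 1.89252 rev/s = 113.551 rpm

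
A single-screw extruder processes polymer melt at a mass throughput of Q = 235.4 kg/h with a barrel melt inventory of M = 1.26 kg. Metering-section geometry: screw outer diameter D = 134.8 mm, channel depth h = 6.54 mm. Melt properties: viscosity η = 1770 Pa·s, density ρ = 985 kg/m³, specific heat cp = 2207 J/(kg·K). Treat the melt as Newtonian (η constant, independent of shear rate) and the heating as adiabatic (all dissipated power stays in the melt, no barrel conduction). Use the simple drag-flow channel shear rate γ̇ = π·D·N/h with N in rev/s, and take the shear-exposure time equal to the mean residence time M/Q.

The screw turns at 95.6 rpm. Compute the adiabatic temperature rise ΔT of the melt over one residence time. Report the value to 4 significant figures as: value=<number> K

value=167.0 K

Convert throughput: Q = 235.4 kg/h = 235.4/3600 = 0.0653889 kg/s
t_res = M / Q_s = 1.26 ÷ 0.0653889 = 19.2693 s
D = 134.8 mm = 0.1348 m;  h = 6.54 mm = 0.00654 m;  N = 95.6 rpm / 60 = 1.59333 rev/s
γ̇ = π D N / h = (π)(0.1348)(1.59333) / 0.00654 = 103.174 s⁻¹
Adiabatic rise: ΔT = η γ̇² t_res / (ρ cp) = 1770·(103.174)²·19.2693 / (985·2207) = 167.009 K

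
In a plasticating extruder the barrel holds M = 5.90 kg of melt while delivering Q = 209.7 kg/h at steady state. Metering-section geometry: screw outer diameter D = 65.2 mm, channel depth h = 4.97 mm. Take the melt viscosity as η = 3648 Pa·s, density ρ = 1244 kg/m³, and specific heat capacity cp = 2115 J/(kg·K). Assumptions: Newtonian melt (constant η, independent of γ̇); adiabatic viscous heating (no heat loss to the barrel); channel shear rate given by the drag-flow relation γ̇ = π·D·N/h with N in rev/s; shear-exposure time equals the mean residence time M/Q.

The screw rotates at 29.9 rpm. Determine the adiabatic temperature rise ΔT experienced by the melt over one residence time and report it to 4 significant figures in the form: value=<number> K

Q_s = Q / 3600 = 209.7 / 3600 = 0.05825 kg/s
t_res = M / Q_s = 5.90 ÷ 0.05825 = 101.288 s
Convert to SI: D = 0.0652 m, h = 0.00497 m, N = 29.9/60 = 0.498333 rev/s
γ̇ = π·D·N / h = π · 0.0652 · 0.498333 / 0.00497 = 20.5381 s⁻¹
ΔT = η·γ̇²·t_res / (ρ·cp) = 3648 · (20.5381)² · 101.288 / (1244 · 2115) = 59.2382 K

value=59.24 K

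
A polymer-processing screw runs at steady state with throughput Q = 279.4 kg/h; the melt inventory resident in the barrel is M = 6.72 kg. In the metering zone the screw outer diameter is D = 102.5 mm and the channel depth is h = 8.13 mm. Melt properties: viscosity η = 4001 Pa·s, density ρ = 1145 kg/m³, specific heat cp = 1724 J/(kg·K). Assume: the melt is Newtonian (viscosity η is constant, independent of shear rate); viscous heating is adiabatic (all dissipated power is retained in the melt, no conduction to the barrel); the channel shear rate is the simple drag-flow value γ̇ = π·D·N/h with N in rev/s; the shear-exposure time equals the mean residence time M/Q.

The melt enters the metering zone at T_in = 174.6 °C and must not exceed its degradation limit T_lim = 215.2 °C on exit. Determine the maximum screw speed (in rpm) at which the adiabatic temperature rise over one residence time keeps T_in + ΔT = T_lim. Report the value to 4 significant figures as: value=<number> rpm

Q_s = Q / 3600 = 279.4 / 3600 = 0.0776111 kg/s
t_res = M / Q_s = 6.72 ÷ 0.0776111 = 86.5855 s
Geometry in SI: D = 102.5 mm → 0.1025 m, h = 8.13 mm → 0.00813 m
ΔT_a = T_lim − T_in = 215.2 °C − 174.6 °C = 40.6 K
γ̇_max² = ΔT_a·ρ·cp / (η·t_res) = [40.6 × 1145 × 1724] / [4001 × 86.5855] = 231.342 s⁻²
γ̇_max = √231.342 = 15.2099 s⁻¹
Solve γ̇ = πDN/h for N: N_max = γ̇_max·h/(π·D) = 15.2099 × 0.00813 / (π × 0.1025) = 0.384012 rev/s = 23.0407 rpm

value=23.04 rpm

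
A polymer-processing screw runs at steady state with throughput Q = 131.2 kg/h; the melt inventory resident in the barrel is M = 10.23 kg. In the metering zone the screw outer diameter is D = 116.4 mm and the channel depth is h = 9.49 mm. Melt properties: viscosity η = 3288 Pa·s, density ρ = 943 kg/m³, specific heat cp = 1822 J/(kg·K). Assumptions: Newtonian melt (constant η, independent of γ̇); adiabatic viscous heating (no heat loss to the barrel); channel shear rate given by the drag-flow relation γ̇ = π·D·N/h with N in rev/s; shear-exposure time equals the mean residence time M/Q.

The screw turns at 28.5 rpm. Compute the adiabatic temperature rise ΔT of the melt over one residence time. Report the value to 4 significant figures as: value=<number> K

value=180.0 K

Convert throughput: Q = 131.2 kg/h = 131.2/3600 = 0.0364444 kg/s
Mean residence time: t_res = M/Q_s = 10.23 kg / 0.0364444 kg/s = 280.701 s
Geometry in metres: D = 116.4 mm → 0.1164 m, h = 9.49 mm → 0.00949 m; screw speed N = 28.5 rpm = 0.475 rev/s
γ̇ = π D N / h = (π)(0.1164)(0.475) / 0.00949 = 18.3033 s⁻¹
Adiabatic rise: ΔT = η γ̇² t_res / (ρ cp) = 3288·(18.3033)²·280.701 / (943·1822) = 179.96 K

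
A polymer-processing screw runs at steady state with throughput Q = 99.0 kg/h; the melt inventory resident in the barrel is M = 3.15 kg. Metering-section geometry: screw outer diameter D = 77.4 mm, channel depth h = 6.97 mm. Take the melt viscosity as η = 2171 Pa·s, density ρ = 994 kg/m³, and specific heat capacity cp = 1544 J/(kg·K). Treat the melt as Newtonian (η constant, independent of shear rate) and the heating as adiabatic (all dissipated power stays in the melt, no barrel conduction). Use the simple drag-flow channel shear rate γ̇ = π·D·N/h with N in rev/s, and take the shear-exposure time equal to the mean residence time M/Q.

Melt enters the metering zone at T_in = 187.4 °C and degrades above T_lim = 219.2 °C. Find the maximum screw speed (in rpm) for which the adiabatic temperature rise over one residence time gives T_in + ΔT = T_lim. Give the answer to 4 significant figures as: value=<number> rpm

value=24.09 rpm

Convert throughput: Q = 99.0 kg/h = 99.0/3600 = 0.0275 kg/s
t_res = M / Q_s = 3.15 / 0.0275 = 114.545 s
D = 77.4 mm = 0.0774 m;  h = 6.97 mm = 0.00697 m
Allowable rise: ΔT_a = T_lim − T_in = 219.2 − 187.4 = 31.8 K
Invert ΔT = ηγ̇²t_res/(ρcp) for γ̇: γ̇_max² = ΔT_a ρ cp / (η t_res) = 31.8·994·1544 / (2171·114.545) = 196.256 s⁻²
γ̇_max = √196.256 = 14.0091 s⁻¹
Solve γ̇ = πDN/h for N: N_max = γ̇_max·h/(π·D) = 14.0091 × 0.00697 / (π × 0.0774) = 0.401563 rev/s = 24.0938 rpm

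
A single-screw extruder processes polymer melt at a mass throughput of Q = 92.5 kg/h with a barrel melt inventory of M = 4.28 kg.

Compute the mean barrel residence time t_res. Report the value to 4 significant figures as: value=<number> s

value=166.6 s

Q_s = Q / 3600 = 92.5 / 3600 = 0.0256944 kg/s
Mean residence time: t_res = M/Q_s = 4.28 kg / 0.0256944 kg/s = 166.573 s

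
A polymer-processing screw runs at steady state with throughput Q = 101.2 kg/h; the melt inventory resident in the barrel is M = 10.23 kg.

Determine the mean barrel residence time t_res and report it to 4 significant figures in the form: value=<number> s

Throughput in SI: Q_s = 101.2 kg/h ÷ 3600 s/h = 0.0281111 kg/s
t_res = M / Q_s = 10.23 / 0.0281111 = 363.913 s

value=363.9 s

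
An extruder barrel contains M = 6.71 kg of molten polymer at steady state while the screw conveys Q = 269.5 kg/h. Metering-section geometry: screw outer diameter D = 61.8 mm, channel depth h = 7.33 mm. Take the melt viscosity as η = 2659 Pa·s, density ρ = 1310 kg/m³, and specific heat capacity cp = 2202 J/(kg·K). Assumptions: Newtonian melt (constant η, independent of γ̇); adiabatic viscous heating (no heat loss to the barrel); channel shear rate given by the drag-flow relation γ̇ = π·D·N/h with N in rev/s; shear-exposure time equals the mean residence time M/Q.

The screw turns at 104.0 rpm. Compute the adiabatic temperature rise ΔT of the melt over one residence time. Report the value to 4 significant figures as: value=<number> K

Q_s = Q / 3600 = 269.5 / 3600 = 0.0748611 kg/s
Mean residence time: t_res = M/Q_s = 6.71 kg / 0.0748611 kg/s = 89.6327 s
Convert to SI: D = 0.0618 m, h = 0.00733 m, N = 104.0/60 = 1.73333 rev/s
γ̇ = π·D·N / h = π · 0.0618 · 1.73333 / 0.00733 = 45.911 s⁻¹
Adiabatic rise: ΔT = η γ̇² t_res / (ρ cp) = 2659·(45.911)²·89.6327 / (1310·2202) = 174.152 K

value=174.2 K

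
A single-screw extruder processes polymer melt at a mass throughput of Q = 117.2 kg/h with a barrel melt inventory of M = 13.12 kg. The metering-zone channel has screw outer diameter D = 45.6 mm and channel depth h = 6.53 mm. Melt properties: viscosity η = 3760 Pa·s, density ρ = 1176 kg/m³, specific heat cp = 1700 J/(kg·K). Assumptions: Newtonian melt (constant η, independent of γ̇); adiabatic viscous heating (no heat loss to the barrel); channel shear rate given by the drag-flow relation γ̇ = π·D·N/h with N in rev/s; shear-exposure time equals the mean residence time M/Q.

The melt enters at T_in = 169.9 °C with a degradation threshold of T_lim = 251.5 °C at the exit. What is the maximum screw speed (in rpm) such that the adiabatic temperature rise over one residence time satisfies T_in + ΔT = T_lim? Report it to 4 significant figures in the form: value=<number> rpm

value=28.38 rpm

Q_s = Q / 3600 = 117.2 / 3600 = 0.0325556 kg/s
t_res = M / Q_s = 13.12 / 0.0325556 = 403.003 s
Convert to metres: D = 0.0456 m, h = 0.00653 m
ΔT_a = T_lim − T_in = 251.5 − 169.9 = 81.6 K
γ̇_max² = ΔT_a·ρ·cp / (η·t_res) = [81.6 × 1176 × 1700] / [3760 × 403.003] = 107.659 s⁻²
γ̇_max = sqrt(107.659) = 10.3759 s⁻¹
N_max = γ̇_max·h / (π·D) = 10.3759 · 0.00653 / (π · 0.0456) = 0.472959 rev/s = 28.3775 rpm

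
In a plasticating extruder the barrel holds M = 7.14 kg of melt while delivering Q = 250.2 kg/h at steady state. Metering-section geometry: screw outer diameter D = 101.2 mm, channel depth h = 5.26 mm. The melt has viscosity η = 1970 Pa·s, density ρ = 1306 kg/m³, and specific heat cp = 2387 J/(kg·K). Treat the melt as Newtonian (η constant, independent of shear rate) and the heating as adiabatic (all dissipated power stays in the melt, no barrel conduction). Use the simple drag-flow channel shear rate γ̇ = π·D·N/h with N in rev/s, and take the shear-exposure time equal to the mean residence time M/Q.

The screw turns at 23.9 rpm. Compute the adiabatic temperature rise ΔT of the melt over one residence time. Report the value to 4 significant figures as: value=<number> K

Throughput in SI: Q_s = 250.2 kg/h ÷ 3600 s/h = 0.0695 kg/s
Mean residence time: t_res = M/Q_s = 7.14 kg / 0.0695 kg/s = 102.734 s
Convert to SI: D = 0.1012 m, h = 0.00526 m, N = 23.9/60 = 0.398333 rev/s
γ̇ = π·D·N / h = π · 0.1012 · 0.398333 / 0.00526 = 24.0764 s⁻¹
Adiabatic rise: ΔT = η γ̇² t_res / (ρ cp) = 1970·(24.0764)²·102.734 / (1306·2387) = 37.6328 K

value=37.63 K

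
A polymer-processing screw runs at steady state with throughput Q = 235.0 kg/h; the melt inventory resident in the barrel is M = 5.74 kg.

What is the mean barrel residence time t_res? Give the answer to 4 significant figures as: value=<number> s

Convert throughput: Q = 235.0 kg/h = 235.0/3600 = 0.0652778 kg/s
t_res = M / Q_s = 5.74 ÷ 0.0652778 = 87.9319 s

value=87.93 s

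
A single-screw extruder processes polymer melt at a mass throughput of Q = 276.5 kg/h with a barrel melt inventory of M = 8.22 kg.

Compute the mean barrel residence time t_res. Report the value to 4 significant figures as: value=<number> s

value=107.0 s

Throughput in SI: Q_s = 276.5 kg/h ÷ 3600 s/h = 0.0768056 kg/s
Mean residence time: t_res = M/Q_s = 8.22 kg / 0.0768056 kg/s = 107.024 s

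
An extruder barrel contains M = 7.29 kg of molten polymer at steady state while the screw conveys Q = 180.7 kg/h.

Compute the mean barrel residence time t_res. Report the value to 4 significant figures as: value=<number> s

value=145.2 s

Convert throughput: Q = 180.7 kg/h = 180.7/3600 = 0.0501944 kg/s
Mean residence time: t_res = M/Q_s = 7.29 kg / 0.0501944 kg/s = 145.235 s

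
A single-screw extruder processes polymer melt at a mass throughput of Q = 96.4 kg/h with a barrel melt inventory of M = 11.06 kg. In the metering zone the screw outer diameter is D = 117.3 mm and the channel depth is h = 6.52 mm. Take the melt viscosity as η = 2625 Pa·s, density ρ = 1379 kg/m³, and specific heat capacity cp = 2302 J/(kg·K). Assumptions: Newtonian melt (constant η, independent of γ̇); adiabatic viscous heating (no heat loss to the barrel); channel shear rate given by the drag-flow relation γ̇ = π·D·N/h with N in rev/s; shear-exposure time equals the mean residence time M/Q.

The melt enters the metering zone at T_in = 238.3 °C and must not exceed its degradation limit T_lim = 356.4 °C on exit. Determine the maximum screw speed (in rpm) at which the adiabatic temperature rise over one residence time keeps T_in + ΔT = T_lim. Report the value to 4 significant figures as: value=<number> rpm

value=19.74 rpm

Q_s = Q / 3600 = 96.4 / 3600 = 0.0267778 kg/s
t_res = M / Q_s = 11.06 ÷ 0.0267778 = 413.029 s
Convert to metres: D = 0.1173 m, h = 0.00652 m
ΔT_a = T_lim − T_in = 356.4 °C − 238.3 °C = 118.1 K
Invert ΔT = ηγ̇²t_res/(ρcp) for γ̇: γ̇_max² = ΔT_a ρ cp / (η t_res) = 118.1·1379·2302 / (2625·413.029) = 345.788 s⁻²
γ̇_max = √345.788 = 18.5954 s⁻¹
N_max = γ̇_max h / (πD) = 18.5954·0.00652/(π·0.1173) = 0.329007 rev/s → ×60 = 19.7404 rpm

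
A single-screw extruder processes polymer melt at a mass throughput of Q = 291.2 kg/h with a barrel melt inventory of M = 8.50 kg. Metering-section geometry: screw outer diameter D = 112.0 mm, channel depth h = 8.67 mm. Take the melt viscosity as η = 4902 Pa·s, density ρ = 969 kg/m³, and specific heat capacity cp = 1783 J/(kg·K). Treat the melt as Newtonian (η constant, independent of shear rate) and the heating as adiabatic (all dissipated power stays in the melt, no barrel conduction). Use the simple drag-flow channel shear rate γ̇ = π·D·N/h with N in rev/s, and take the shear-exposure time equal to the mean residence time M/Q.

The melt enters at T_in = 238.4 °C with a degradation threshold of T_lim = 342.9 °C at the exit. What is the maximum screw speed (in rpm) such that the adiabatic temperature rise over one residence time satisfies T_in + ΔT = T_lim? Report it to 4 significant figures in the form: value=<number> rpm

Convert throughput: Q = 291.2 kg/h = 291.2/3600 = 0.0808889 kg/s
t_res = M / Q_s = 8.50 ÷ 0.0808889 = 105.082 s
Geometry in SI: D = 112.0 mm → 0.112 m, h = 8.67 mm → 0.00867 m
ΔT_a = T_lim − T_in = 342.9 °C − 238.4 °C = 104.5 K
Invert ΔT = ηγ̇²t_res/(ρcp) for γ̇: γ̇_max² = ΔT_a ρ cp / (η t_res) = 104.5·969·1783 / (4902·105.082) = 350.5 s⁻²
γ̇_max = √350.5 = 18.7216 s⁻¹
Solve γ̇ = πDN/h for N: N_max = γ̇_max·h/(π·D) = 18.7216 × 0.00867 / (π × 0.112) = 0.461313 rev/s = 27.6788 rpm

value=27.68 rpm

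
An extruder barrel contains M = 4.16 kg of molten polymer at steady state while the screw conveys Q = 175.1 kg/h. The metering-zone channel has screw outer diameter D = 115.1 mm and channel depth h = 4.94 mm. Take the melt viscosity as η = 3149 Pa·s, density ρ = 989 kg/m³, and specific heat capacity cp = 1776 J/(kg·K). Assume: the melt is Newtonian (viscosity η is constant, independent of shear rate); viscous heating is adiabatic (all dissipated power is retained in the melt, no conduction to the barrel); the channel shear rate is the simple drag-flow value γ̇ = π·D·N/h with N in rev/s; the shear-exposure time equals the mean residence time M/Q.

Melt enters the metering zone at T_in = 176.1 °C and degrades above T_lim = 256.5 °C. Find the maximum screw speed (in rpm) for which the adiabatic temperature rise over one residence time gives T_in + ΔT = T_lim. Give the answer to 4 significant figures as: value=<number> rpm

Throughput in SI: Q_s = 175.1 kg/h ÷ 3600 s/h = 0.0486389 kg/s
t_res = M / Q_s = 4.16 / 0.0486389 = 85.5283 s
D = 115.1 mm = 0.1151 m;  h = 4.94 mm = 0.00494 m
ΔT_a = T_lim − T_in = 256.5 − 176.1 = 80.4 K
Invert ΔT = ηγ̇²t_res/(ρcp) for γ̇: γ̇_max² = ΔT_a ρ cp / (η t_res) = 80.4·989·1776 / (3149·85.5283) = 524.34 s⁻²
γ̇_max = sqrt(524.34) = 22.8985 s⁻¹
Solve γ̇ = πDN/h for N: N_max = γ̇_max·h/(π·D) = 22.8985 × 0.00494 / (π × 0.1151) = 0.31283 rev/s = 18.7698 rpm

value=18.77 rpm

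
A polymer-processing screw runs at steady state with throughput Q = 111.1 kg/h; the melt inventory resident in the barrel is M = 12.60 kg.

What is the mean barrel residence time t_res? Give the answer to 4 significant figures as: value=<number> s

value=408.3 s

Q_s = Q / 3600 = 111.1 / 3600 = 0.0308611 kg/s
t_res = M / Q_s = 12.60 ÷ 0.0308611 = 408.281 s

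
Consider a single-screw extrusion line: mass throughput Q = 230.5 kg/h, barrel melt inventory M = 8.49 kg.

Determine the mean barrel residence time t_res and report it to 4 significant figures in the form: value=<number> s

Q_s = Q / 3600 = 230.5 / 3600 = 0.0640278 kg/s
t_res = M / Q_s = 8.49 / 0.0640278 = 132.599 s

value=132.6 s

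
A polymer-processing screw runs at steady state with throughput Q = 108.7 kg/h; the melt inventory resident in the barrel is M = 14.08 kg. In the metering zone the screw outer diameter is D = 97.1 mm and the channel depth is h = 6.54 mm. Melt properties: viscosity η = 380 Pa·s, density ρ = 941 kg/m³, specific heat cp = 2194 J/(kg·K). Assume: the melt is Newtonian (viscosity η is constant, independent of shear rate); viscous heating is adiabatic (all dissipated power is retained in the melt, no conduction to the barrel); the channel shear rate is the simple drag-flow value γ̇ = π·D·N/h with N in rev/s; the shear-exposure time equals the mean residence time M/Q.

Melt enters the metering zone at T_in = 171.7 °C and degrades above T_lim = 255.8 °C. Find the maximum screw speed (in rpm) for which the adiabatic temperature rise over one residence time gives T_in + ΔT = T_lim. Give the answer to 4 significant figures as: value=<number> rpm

Q_s = Q / 3600 = 108.7 / 3600 = 0.0301944 kg/s
t_res = M / Q_s = 14.08 ÷ 0.0301944 = 466.311 s
D = 97.1 mm = 0.0971 m;  h = 6.54 mm = 0.00654 m
Allowable rise: ΔT_a = T_lim − T_in = 255.8 − 171.7 = 84.1 K
γ̇_max² = ΔT_a·ρ·cp/(η·t_res) = 84.1·941·2194/(380·466.311) = 979.858 s⁻²
γ̇_max = √979.858 = 31.3027 s⁻¹
Solve γ̇ = πDN/h for N: N_max = γ̇_max·h/(π·D) = 31.3027 × 0.00654 / (π × 0.0971) = 0.671105 rev/s = 40.2663 rpm

value=40.27 rpm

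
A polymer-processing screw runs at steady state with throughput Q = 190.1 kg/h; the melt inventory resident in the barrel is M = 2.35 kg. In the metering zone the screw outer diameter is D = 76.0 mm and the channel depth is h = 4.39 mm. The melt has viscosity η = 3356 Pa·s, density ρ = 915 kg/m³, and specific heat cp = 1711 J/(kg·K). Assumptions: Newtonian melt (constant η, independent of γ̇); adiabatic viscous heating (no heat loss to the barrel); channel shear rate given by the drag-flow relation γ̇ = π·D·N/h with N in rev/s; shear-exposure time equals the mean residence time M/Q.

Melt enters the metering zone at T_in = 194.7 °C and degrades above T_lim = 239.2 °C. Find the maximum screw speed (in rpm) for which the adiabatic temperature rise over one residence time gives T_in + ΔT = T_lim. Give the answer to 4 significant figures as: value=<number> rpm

value=23.83 rpm

Q_s = Q / 3600 = 190.1 / 3600 = 0.0528056 kg/s
t_res = M / Q_s = 2.35 ÷ 0.0528056 = 44.5029 s
D = 76.0 mm = 0.076 m;  h = 4.39 mm = 0.00439 m
Allowable rise: ΔT_a = T_lim − T_in = 239.2 − 194.7 = 44.5 K
γ̇_max² = ΔT_a·ρ·cp/(η·t_res) = 44.5·915·1711/(3356·44.5029) = 466.467 s⁻²
Take the square root: γ̇_max = √(466.467) = 21.5978 s⁻¹
N_max = γ̇_max·h / (π·D) = 21.5978 · 0.00439 / (π · 0.076) = 0.397111 rev/s = 23.8266 rpm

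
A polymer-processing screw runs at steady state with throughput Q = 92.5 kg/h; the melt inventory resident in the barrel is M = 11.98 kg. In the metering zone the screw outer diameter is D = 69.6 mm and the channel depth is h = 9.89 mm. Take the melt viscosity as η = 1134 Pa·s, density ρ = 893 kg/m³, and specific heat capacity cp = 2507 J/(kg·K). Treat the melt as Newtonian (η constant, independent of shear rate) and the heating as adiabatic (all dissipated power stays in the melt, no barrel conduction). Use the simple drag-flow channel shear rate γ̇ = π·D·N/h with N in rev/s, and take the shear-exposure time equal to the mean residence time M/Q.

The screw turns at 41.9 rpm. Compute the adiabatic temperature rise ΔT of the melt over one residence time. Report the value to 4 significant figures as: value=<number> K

Convert throughput: Q = 92.5 kg/h = 92.5/3600 = 0.0256944 kg/s
t_res = M / Q_s = 11.98 ÷ 0.0256944 = 466.249 s
Convert to SI: D = 0.0696 m, h = 0.00989 m, N = 41.9/60 = 0.698333 rev/s
Shear rate: γ̇ = πDN/h = π·0.0696·0.698333/0.00989 = 15.4392 s⁻¹
Adiabatic rise: ΔT = η γ̇² t_res / (ρ cp) = 1134·(15.4392)²·466.249 / (893·2507) = 56.2958 K

value=56.30 K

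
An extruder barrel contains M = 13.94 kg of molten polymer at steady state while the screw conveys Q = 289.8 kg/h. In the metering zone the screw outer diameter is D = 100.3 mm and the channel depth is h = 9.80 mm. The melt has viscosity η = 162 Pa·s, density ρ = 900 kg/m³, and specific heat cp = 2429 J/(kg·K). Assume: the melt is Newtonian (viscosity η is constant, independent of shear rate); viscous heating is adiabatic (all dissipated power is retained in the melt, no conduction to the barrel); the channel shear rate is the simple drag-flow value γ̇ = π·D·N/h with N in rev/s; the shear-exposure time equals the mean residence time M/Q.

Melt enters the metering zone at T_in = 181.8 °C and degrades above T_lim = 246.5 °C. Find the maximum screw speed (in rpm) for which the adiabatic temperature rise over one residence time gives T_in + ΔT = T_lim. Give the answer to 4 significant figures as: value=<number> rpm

value=132.5 rpm

Q_s = Q / 3600 = 289.8 / 3600 = 0.0805 kg/s
t_res = M / Q_s = 13.94 ÷ 0.0805 = 173.168 s
D = 100.3 mm = 0.1003 m;  h = 9.80 mm = 0.0098 m
Allowable rise: ΔT_a = T_lim − T_in = 246.5 − 181.8 = 64.7 K
Invert ΔT = ηγ̇²t_res/(ρcp) for γ̇: γ̇_max² = ΔT_a ρ cp / (η t_res) = 64.7·900·2429 / (162·173.168) = 5041.88 s⁻²
γ̇_max = √5041.88 = 71.0062 s⁻¹
N_max = γ̇_max·h / (π·D) = 71.0062 · 0.0098 / (π · 0.1003) = 2.20837 rev/s = 132.502 rpm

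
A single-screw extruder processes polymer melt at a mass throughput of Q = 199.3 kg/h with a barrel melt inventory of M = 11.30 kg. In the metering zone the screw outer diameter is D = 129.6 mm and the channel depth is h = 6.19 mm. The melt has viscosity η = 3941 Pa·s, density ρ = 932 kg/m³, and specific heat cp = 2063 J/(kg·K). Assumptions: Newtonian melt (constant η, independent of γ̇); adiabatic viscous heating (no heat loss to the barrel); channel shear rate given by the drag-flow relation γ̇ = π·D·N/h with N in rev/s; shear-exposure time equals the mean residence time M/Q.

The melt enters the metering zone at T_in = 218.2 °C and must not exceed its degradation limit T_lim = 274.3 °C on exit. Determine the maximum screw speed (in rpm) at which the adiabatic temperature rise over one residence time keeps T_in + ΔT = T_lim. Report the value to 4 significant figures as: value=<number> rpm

value=10.56 rpm

Convert throughput: Q = 199.3 kg/h = 199.3/3600 = 0.0553611 kg/s
t_res = M / Q_s = 11.30 ÷ 0.0553611 = 204.114 s
Geometry in SI: D = 129.6 mm → 0.1296 m, h = 6.19 mm → 0.00619 m
ΔT_a = T_lim − T_in = 274.3 °C − 218.2 °C = 56.1 K
Invert ΔT = ηγ̇²t_res/(ρcp) for γ̇: γ̇_max² = ΔT_a ρ cp / (η t_res) = 56.1·932·2063 / (3941·204.114) = 134.09 s⁻²
γ̇_max = √134.09 = 11.5797 s⁻¹
N_max = γ̇_max·h / (π·D) = 11.5797 · 0.00619 / (π · 0.1296) = 0.176049 rev/s = 10.563 rpm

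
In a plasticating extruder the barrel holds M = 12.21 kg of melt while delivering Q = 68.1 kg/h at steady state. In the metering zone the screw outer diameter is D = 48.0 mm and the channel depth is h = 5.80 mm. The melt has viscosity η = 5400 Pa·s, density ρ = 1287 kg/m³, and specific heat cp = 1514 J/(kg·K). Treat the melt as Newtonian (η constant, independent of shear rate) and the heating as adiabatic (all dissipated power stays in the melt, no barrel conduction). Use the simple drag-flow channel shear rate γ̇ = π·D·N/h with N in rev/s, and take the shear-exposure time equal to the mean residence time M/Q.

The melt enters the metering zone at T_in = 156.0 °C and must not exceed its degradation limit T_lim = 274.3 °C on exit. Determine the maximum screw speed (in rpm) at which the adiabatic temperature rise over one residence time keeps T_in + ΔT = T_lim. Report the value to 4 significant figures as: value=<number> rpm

value=18.77 rpm

Throughput in SI: Q_s = 68.1 kg/h ÷ 3600 s/h = 0.0189167 kg/s
t_res = M / Q_s = 12.21 / 0.0189167 = 645.463 s
Convert to metres: D = 0.048 m, h = 0.0058 m
Allowable rise: ΔT_a = T_lim − T_in = 274.3 − 156.0 = 118.3 K
γ̇_max² = ΔT_a·ρ·cp/(η·t_res) = 118.3·1287·1514/(5400·645.463) = 66.1339 s⁻²
Take the square root: γ̇_max = √(66.1339) = 8.13228 s⁻¹
N_max = γ̇_max·h / (π·D) = 8.13228 · 0.0058 / (π · 0.048) = 0.312787 rev/s = 18.7672 rpm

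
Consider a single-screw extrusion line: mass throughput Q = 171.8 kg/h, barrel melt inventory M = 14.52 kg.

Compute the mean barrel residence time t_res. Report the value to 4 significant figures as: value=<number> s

value=304.3 s

Q_s = Q / 3600 = 171.8 / 3600 = 0.0477222 kg/s
t_res = M / Q_s = 14.52 / 0.0477222 = 304.261 s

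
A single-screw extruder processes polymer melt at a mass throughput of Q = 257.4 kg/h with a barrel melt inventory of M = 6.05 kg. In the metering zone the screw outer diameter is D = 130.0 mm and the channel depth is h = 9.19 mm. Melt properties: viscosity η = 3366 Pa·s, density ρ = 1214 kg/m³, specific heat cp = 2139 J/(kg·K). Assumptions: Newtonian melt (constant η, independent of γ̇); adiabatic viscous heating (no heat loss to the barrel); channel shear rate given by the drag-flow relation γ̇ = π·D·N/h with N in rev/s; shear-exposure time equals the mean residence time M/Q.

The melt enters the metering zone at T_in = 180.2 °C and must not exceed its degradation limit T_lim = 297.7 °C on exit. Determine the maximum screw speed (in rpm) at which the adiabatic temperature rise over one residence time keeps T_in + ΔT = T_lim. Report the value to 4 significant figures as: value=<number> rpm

Q_s = Q / 3600 = 257.4 / 3600 = 0.0715 kg/s
t_res = M / Q_s = 6.05 ÷ 0.0715 = 84.6154 s
Geometry in SI: D = 130.0 mm → 0.13 m, h = 9.19 mm → 0.00919 m
ΔT_a = T_lim − T_in = 297.7 °C − 180.2 °C = 117.5 K
Invert ΔT = ηγ̇²t_res/(ρcp) for γ̇: γ̇_max² = ΔT_a ρ cp / (η t_res) = 117.5·1214·2139 / (3366·84.6154) = 1071.28 s⁻²
Take the square root: γ̇_max = √(1071.28) = 32.7304 s⁻¹
N_max = γ̇_max h / (πD) = 32.7304·0.00919/(π·0.13) = 0.736503 rev/s → ×60 = 44.1902 rpm

value=44.19 rpm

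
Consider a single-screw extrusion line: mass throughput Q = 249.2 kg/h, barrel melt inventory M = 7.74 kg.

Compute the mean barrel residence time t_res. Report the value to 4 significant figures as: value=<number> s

Convert throughput: Q = 249.2 kg/h = 249.2/3600 = 0.0692222 kg/s
Mean residence time: t_res = M/Q_s = 7.74 kg / 0.0692222 kg/s = 111.814 s

value=111.8 s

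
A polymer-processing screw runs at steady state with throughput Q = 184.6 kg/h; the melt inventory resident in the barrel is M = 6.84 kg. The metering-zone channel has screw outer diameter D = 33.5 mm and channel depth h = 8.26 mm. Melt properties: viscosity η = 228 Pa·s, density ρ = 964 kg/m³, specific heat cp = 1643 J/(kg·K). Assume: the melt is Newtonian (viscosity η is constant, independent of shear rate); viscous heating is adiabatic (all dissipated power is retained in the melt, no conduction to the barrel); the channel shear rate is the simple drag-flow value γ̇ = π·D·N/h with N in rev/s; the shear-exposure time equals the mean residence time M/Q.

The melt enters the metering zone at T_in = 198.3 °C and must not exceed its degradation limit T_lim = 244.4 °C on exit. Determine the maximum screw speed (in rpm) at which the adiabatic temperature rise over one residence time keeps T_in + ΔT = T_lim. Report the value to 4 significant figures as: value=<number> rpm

Throughput in SI: Q_s = 184.6 kg/h ÷ 3600 s/h = 0.0512778 kg/s
Mean residence time: t_res = M/Q_s = 6.84 kg / 0.0512778 kg/s = 133.391 s
D = 33.5 mm = 0.0335 m;  h = 8.26 mm = 0.00826 m
Allowable rise: ΔT_a = T_lim − T_in = 244.4 − 198.3 = 46.1 K
γ̇_max² = ΔT_a·ρ·cp / (η·t_res) = [46.1 × 964 × 1643] / [228 × 133.391] = 2400.79 s⁻²
Take the square root: γ̇_max = √(2400.79) = 48.9978 s⁻¹
Solve γ̇ = πDN/h for N: N_max = γ̇_max·h/(π·D) = 48.9978 × 0.00826 / (π × 0.0335) = 3.84558 rev/s = 230.735 rpm

value=230.7 rpm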